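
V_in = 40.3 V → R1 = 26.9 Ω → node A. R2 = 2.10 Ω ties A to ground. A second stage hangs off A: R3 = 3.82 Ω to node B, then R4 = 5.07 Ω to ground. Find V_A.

Looking into the second stage from A: R3 + R4 = 8.890 Ω appears in parallel with R2.
R2 ‖ (R3+R4) = 1.699 Ω.
V_A = 40.3 × 1.699/(26.9 + 1.699) = 2.394 V.

V_A ≈ 2.39 V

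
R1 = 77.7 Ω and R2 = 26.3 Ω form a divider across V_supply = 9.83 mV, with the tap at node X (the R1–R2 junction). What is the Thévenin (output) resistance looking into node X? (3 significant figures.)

With V_supply suppressed (replaced by a short), R_th = R1 ‖ R2 = (77.70 × 26.3)/(77.70 + 26.3) = 19.65 Ω.

R_th ≈ 19.6 Ω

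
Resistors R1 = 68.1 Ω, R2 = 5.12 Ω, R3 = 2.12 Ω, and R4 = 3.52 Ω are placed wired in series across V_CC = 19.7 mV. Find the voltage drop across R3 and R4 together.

V ≈ 1.41 mV

Total series resistance ΣR = 68.1 + 5.12 + 2.12 + 3.52 = 78.86 Ω.
R_{R3..R4} = 2.12 + 3.52 = 5.640 Ω.
By the voltage-divider rule, V = 19.7 × 5.640/78.86 = 1.409 mV.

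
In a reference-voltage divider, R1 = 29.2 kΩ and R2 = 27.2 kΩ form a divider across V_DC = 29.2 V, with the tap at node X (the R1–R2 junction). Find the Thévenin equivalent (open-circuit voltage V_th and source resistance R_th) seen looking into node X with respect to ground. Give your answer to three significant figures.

V_th ≈ 14.1 V, R_th ≈ 14.1 kΩ

With X open, the divider is unloaded: V_th = 29.2 × 27.2/56.40 = 14.08 V.
Zeroing V_DC shorts the top of R1 to ground, so R_th = R1 ‖ R2 = 14.08 kΩ.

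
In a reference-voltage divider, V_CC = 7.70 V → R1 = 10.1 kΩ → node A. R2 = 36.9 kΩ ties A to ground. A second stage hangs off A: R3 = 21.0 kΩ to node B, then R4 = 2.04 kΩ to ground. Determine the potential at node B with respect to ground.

V_B ≈ 0.398 V

Looking into the second stage from A: R3 + R4 = 23.04 kΩ appears in parallel with R2.
Effective lower resistance at A: R2 ‖ 23.04 = 14.18 kΩ.
V_A = 7.70 × 14.18/(10.1 + 14.18) = 4.497 V.
Stage 2 is unloaded, so V_B = V_A · R4/(R3+R4) = 4.497 × 2.04/23.04 = 0.3982 V.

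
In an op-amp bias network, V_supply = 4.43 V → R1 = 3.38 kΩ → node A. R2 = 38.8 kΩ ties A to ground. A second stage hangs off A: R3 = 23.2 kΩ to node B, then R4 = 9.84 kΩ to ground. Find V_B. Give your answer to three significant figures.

The second stage (R3 + R4 = 33.04 kΩ) loads node A in parallel with R2.
R2 ‖ (R3+R4) = 17.84 kΩ.
So V_A = 4.43 × 0.8408 = 3.725 V.
V_B = V_A × 0.2978 = 1.109 V.

V_B ≈ 1.11 V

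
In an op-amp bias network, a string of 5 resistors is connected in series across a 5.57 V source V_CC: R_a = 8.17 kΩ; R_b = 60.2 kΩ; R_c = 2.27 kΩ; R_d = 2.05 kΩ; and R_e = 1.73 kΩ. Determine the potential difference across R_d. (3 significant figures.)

V ≈ 0.153 V

Total series resistance ΣR = 8.17 + 60.2 + 2.27 + 2.05 + 1.73 = 74.42 kΩ.
V = V_CC · R/ΣR = 5.57 × 0.02755 = 0.1534 V.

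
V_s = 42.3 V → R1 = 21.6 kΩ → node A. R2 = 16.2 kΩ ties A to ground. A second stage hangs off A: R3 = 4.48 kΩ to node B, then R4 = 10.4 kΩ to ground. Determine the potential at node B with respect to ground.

The second stage (R3 + R4 = 14.88 kΩ) loads node A in parallel with R2.
Effective lower resistance at A: R2 ‖ 14.88 = 7.756 kΩ.
First divider: V_A = V_s · 7.756/(21.6 + 7.756) = 11.18 V.
V_B = V_A × 0.6989 = 7.811 V.

V_B ≈ 7.81 V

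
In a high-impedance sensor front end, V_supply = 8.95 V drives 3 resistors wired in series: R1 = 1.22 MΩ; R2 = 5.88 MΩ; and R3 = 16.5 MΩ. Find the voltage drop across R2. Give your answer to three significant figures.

Total series resistance ΣR = 1.22 + 5.88 + 16.5 = 23.60 MΩ.
Voltage divider: V = V_supply · (5.880 / 23.60) = 8.95 × 0.2492 = 2.230 V.

V ≈ 2.23 V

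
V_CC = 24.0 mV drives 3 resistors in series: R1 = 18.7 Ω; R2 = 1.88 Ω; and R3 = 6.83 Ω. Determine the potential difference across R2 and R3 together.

Total series resistance ΣR = 18.7 + 1.88 + 6.83 = 27.41 Ω.
R_{R2..R3} = 1.88 + 6.83 = 8.710 Ω.
V = V_CC · R/ΣR = 24.0 × 0.3178 = 7.626 mV.

V ≈ 7.63 mV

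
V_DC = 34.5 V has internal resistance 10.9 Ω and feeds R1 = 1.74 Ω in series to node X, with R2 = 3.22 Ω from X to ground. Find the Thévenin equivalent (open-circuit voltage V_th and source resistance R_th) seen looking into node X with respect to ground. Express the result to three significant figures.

V_th ≈ 7.00 V, R_th ≈ 2.57 Ω

R1' = 10.9 + 1.74 = 12.64 Ω (source resistance + R1).
Open-circuit (no load on X): V_th = V_DC · R2/(R1' + R2) = 34.5 × 3.22/(12.64 + 3.22) = 7.004 V.
Looking into X with the source shorted: R_th = R1'·R2/(R1'+R2) = 12.64 × 3.22/15.86 = 2.566 Ω.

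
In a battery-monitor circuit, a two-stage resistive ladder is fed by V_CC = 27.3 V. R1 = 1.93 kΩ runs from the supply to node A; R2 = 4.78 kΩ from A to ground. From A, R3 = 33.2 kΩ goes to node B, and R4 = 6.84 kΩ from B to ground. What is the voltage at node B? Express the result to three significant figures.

Node A sees R2 in parallel with the series input of stage 2, R3 + R4 = 40.04 kΩ.
R2 ‖ (R3+R4) = 4.270 kΩ.
So V_A = 27.3 × 0.6887 = 18.80 V.
Then the unloaded second divider: V_B = V_A × R4/(R3+R4) = 18.80 × 0.1708 = 3.212 V.

V_B ≈ 3.21 V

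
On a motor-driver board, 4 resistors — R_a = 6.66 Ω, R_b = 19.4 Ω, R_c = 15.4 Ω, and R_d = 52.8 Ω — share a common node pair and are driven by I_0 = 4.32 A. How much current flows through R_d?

ΣG = 1/6.66 + 1/19.4 + 1/15.4 + 1/52.8 = 0.2856.
Current divider: I(R_d) = I_0 · G_k/ΣG = 4.32 × (0.01894/0.2856) = 4.32 × 0.06632 = 0.2865 A.

I ≈ 0.287 A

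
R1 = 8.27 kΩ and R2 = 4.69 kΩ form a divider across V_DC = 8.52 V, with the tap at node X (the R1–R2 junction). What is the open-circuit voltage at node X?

V_th ≈ 3.08 V

Open-circuit (no load on X): V_th = V_DC · R2/(R1 + R2) = 8.52 × 4.69/(8.270 + 4.69) = 3.083 V.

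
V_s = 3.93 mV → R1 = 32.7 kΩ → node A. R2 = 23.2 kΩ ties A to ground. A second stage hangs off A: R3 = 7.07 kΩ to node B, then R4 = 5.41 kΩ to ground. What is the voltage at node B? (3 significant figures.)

V_B ≈ 0.339 mV

Looking into the second stage from A: R3 + R4 = 12.48 kΩ appears in parallel with R2.
Effective lower resistance at A: R2 ‖ 12.48 = 8.115 kΩ.
So V_A = 3.93 × 0.1988 = 0.7814 mV.
Then the unloaded second divider: V_B = V_A × R4/(R3+R4) = 0.7814 × 0.4335 = 0.3387 mV.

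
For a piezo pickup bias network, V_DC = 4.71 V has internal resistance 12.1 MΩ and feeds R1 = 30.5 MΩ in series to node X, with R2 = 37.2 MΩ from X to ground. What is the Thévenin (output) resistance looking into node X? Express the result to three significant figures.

R_th ≈ 19.9 MΩ

R1' = 12.1 + 30.5 = 42.60 MΩ (source resistance + R1).
With V_DC suppressed (replaced by a short), R_th = R1' ‖ R2 = (42.60 × 37.2)/(42.60 + 37.2) = 19.86 MΩ.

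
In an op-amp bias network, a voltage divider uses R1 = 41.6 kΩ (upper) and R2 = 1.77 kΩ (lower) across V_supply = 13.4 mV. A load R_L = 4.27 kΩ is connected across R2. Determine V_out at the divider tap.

V_out ≈ 0.391 mV

First combine the lower leg with the load: R2 ‖ R_L = 1.251 kΩ.
Voltage divider with the loaded lower leg: V_out = 13.4 × 1.251/(41.6 + 1.251) = 13.4 × 0.02920 = 0.3913 mV.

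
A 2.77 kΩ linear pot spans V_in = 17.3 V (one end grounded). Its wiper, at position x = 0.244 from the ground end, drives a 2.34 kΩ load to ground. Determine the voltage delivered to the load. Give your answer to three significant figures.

V_out ≈ 3.46 V

The pot divides into 2.094 kΩ above the wiper and 0.6759 kΩ below.
R_L loads the lower segment: effective lower R = 0.5244 kΩ.
Then V_out = V_in · 0.5244/(2.094 + 0.5244) = 3.465 V.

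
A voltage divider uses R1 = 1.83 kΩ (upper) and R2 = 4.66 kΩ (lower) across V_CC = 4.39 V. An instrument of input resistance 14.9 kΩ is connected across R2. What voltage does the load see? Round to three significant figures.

V_out ≈ 2.90 V

R2 ‖ R_L = (4.66 × 14.9)/(4.66 + 14.9) = 3.550 kΩ.
Then V_out = V_CC · R2'/(R1 + R2') = 4.39 × 3.550/5.380 = 2.897 V.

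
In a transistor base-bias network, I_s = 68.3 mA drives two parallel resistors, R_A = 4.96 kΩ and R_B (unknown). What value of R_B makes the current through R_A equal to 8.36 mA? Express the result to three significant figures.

In a two-way split, I_A/I_s = R_B/(R_A + R_B).
With f = 0.1224, R_B = R_A · f/(1−f) = 4.96 × 0.1395 = 0.6918 kΩ.

R_B ≈ 0.692 kΩ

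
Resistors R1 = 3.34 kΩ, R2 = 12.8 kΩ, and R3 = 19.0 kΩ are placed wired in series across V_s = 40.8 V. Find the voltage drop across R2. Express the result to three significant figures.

V ≈ 14.9 V

Series total: ΣR = 3.34 + 12.8 + 19.0 = 35.14 kΩ.
V = V_s · R/ΣR = 40.8 × 0.3643 = 14.86 V.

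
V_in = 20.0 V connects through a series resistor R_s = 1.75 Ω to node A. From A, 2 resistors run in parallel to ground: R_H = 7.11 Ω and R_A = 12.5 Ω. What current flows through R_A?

Parallel bank: R_p = 1/(1/7.11 + 1/12.5) = 4.532 Ω.
Node voltage V_A = V_in · R_p/(R_s + R_p) = 20.0 × 0.7214 = 14.43 V.
I(R_A) = V_A / R_A = 14.43/12.5 = 1.154 A.
(Check via current divider: I_total = 3.184 A; share G_k/ΣG = 0.3626 → same result.)

I ≈ 1.15 A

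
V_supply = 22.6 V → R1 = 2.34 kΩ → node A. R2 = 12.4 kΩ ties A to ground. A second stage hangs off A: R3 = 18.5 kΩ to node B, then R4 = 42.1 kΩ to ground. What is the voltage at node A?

Node A sees R2 in parallel with the series input of stage 2, R3 + R4 = 60.60 kΩ.
R2 ‖ (R3+R4) = 10.29 kΩ.
V_A = 22.6 × 10.29/(2.34 + 10.29) = 18.41 V.

V_A ≈ 18.4 V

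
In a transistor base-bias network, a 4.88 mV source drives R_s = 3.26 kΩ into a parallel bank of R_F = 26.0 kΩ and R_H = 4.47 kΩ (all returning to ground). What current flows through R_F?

Equivalent of the parallel group: R_p = 3.814 kΩ.
Node voltage V_A = V_CC · R_p/(R_s + R_p) = 4.88 × 0.5392 = 2.631 mV.
I(R_F) = V_A / R_F = 2.631/26.0 = 0.1012 µA.

I ≈ 0.101 µA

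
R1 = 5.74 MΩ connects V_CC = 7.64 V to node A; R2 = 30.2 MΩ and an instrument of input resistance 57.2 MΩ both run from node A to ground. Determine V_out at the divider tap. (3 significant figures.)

First combine the lower leg with the load: R2 ‖ R_L = 19.76 MΩ.
Now apply the divider: V_out = 7.64 × 0.7749 = 5.921 V.
(Unloaded it would be 6.42 V; the load pulls it down.)

V_out ≈ 5.92 V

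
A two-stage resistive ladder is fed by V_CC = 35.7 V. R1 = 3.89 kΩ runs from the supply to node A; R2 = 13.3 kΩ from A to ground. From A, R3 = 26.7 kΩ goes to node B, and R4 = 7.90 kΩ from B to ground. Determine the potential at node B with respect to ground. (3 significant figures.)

The second stage (R3 + R4 = 34.60 kΩ) loads node A in parallel with R2.
R2 ‖ (R3+R4) = 9.607 kΩ.
So V_A = 35.7 × 0.7118 = 25.41 V.
Stage 2 is unloaded, so V_B = V_A · R4/(R3+R4) = 25.41 × 7.90/34.60 = 5.802 V.

V_B ≈ 5.80 V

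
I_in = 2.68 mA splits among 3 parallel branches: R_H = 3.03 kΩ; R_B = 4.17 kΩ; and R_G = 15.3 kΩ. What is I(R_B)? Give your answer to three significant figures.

ΣG = 1/3.03 + 1/4.17 + 1/15.3 = 0.6352.
R_B takes the fraction G_k/ΣG = 0.2398/0.6352 = 0.3775, so I = 2.68 × 0.3775 = 1.012 mA.

I ≈ 1.01 mA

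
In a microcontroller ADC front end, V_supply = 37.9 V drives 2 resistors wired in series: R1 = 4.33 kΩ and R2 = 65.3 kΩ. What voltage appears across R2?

V ≈ 35.5 V

ΣR = 4.33 + 65.3 = 69.63 kΩ.
By the voltage-divider rule, V = 37.9 × 65.30/69.63 = 35.54 V.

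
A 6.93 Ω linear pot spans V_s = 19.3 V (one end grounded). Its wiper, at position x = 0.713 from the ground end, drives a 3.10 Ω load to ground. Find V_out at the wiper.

Split the track: R_lower = x·R_p = 4.941 Ω, R_upper = (1−x)·R_p = 1.989 Ω.
R_L loads the lower segment: effective lower R = 1.905 Ω.
Loaded-divider output: V_out = 19.3 × 0.4892 = 9.442 V.

V_out ≈ 9.44 V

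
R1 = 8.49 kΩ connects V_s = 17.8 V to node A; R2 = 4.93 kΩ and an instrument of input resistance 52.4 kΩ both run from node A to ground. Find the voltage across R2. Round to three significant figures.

V_out ≈ 6.17 V

First combine the lower leg with the load: R2 ‖ R_L = 4.506 kΩ.
Voltage divider with the loaded lower leg: V_out = 17.8 × 4.506/(8.49 + 4.506) = 17.8 × 0.3467 = 6.172 V.
(Unloaded it would be 6.54 V; the load pulls it down.)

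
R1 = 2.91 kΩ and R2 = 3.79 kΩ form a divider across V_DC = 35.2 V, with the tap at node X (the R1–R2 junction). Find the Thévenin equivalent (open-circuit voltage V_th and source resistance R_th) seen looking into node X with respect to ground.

Open-circuit (no load on X): V_th = V_DC · R2/(R1 + R2) = 35.2 × 3.79/(2.910 + 3.79) = 19.91 V.
With V_DC suppressed (replaced by a short), R_th = R1 ‖ R2 = (2.910 × 3.79)/(2.910 + 3.79) = 1.646 kΩ.

V_th ≈ 19.9 V, R_th ≈ 1.65 kΩ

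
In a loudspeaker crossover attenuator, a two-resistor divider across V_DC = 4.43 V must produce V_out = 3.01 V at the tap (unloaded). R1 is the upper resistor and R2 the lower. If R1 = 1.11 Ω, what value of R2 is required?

R2 ≈ 2.35 Ω

V_out/V_DC = R2/(R1+R2) = 0.6795.
Rearranging, R2 = R1·k/(1−k) = 1.11 × 2.120 = 2.353 Ω.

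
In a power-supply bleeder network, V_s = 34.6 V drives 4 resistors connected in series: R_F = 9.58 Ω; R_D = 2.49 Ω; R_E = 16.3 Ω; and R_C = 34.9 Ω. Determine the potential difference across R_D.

ΣR = 9.58 + 2.49 + 16.3 + 34.9 = 63.27 Ω.
V = V_s · R/ΣR = 34.6 × 0.03936 = 1.362 V.

V ≈ 1.36 V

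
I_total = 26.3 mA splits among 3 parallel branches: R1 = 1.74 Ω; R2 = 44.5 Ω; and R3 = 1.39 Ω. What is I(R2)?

I ≈ 0.449 mA

Conductances: ΣG = 1/1.74 + 1/44.5 + 1/1.39 = 1.317 (1/Ω).
Current divider: I(R2) = I_total · G_k/ΣG = 26.3 × (0.02247/1.317) = 26.3 × 0.01707 = 0.4489 mA.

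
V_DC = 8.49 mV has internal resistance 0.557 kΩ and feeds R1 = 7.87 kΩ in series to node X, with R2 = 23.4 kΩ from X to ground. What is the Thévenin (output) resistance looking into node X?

R1' = 0.557 + 7.87 = 8.427 kΩ (source resistance + R1).
Zeroing V_DC shorts the top of R1' to ground, so R_th = R1' ‖ R2 = 6.196 kΩ.

R_th ≈ 6.20 kΩ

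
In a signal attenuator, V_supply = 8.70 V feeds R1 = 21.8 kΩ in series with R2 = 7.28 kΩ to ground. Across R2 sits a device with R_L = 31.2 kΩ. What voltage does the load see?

V_out ≈ 1.85 V

The load sits in parallel with R2, giving an effective lower resistance R2' = R2·R_L/(R2+R_L) = 5.903 kΩ.
Now apply the divider: V_out = 8.70 × 0.2131 = 1.854 V.
(Unloaded it would be 2.18 V; the load pulls it down.)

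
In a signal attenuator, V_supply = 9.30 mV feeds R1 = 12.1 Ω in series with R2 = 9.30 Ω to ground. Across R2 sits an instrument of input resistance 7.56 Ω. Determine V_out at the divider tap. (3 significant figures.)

V_out ≈ 2.38 mV

The load sits in parallel with R2, giving an effective lower resistance R2' = R2·R_L/(R2+R_L) = 4.170 Ω.
Now apply the divider: V_out = 9.30 × 0.2563 = 2.384 mV.
(Unloaded it would be 4.04 mV; the load pulls it down.)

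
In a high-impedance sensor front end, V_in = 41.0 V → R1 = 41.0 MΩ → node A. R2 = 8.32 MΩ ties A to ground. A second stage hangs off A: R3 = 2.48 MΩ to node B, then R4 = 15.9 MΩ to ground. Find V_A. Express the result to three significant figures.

V_A ≈ 5.03 V

Looking into the second stage from A: R3 + R4 = 18.38 MΩ appears in parallel with R2.
R2 ‖ (R3+R4) = 5.727 MΩ.
So V_A = 41.0 × 0.1226 = 5.025 V.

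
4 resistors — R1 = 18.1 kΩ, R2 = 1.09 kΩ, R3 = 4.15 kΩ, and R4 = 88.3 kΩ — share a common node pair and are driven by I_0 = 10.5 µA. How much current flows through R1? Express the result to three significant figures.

I ≈ 0.474 µA

ΣG = 1/18.1 + 1/1.09 + 1/4.15 + 1/88.3 = 1.225.
R1 takes the fraction G_k/ΣG = 0.05525/1.225 = 0.04510, so I = 10.5 × 0.04510 = 0.4736 µA.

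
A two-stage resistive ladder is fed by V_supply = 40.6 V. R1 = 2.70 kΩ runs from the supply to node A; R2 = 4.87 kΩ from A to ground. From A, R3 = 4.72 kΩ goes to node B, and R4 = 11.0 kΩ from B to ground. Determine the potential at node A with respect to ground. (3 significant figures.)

V_A ≈ 23.5 V

Node A sees R2 in parallel with the series input of stage 2, R3 + R4 = 15.72 kΩ.
R2 ‖ (R3+R4) = 3.718 kΩ.
First divider: V_A = V_supply · 3.718/(2.70 + 3.718) = 23.52 V.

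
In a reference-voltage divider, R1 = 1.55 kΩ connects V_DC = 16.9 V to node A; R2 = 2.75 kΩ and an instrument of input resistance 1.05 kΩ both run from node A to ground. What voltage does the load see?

V_out ≈ 5.56 V

R2 ‖ R_L = (2.75 × 1.05)/(2.75 + 1.05) = 0.7599 kΩ.
Then V_out = V_DC · R2'/(R1 + R2') = 16.9 × 0.7599/2.310 = 5.560 V.
(Unloaded it would be 10.8 V; the load pulls it down.)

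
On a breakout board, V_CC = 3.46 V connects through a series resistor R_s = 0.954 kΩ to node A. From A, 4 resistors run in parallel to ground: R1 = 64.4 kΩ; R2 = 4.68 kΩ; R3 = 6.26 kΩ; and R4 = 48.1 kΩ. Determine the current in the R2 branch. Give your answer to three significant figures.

I ≈ 0.532 mA

Equivalent of the parallel group: R_p = 2.441 kΩ.
V_A by voltage divider: V_A = 3.46 × 2.441/(0.954 + 2.441) = 2.488 V.
I(R2) = V_A / R2 = 2.488/4.68 = 0.5315 mA.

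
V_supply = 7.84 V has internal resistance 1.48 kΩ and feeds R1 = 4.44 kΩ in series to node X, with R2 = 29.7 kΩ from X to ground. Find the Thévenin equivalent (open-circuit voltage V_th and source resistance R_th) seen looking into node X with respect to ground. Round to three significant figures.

V_th ≈ 6.54 V, R_th ≈ 4.94 kΩ

R1' = 1.48 + 4.44 = 5.920 kΩ (source resistance + R1).
Open-circuit (no load on X): V_th = V_supply · R2/(R1' + R2) = 7.84 × 29.7/(5.920 + 29.7) = 6.537 V.
Looking into X with the source shorted: R_th = R1'·R2/(R1'+R2) = 5.920 × 29.7/35.62 = 4.936 kΩ.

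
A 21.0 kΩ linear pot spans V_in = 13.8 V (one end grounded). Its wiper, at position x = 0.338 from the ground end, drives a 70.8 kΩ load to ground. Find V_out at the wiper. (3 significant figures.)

Split the track: R_lower = x·R_p = 7.098 kΩ, R_upper = (1−x)·R_p = 13.90 kΩ.
(x·R_p) ‖ R_L = 6.451 kΩ.
Loaded-divider output: V_out = 13.8 × 0.3170 = 4.374 V.

V_out ≈ 4.37 V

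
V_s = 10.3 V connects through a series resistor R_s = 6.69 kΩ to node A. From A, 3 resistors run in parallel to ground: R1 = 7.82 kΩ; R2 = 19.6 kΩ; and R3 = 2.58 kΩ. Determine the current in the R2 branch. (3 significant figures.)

I ≈ 0.110 mA

Combine the parallel branches: R_p = (1/7.82 + 1/19.6 + 1/2.58)⁻¹ = 1.765 kΩ.
V_A = 10.3 × 1.765/8.455 = 2.150 V.
I(R2) = V_A / R2 = 2.150/19.6 = 0.1097 mA.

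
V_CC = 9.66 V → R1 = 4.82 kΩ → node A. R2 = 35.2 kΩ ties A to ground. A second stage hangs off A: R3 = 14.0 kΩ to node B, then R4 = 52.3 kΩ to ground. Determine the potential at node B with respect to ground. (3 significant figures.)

V_B ≈ 6.30 V

Looking into the second stage from A: R3 + R4 = 66.30 kΩ appears in parallel with R2.
R2 ‖ (R3+R4) = 22.99 kΩ.
So V_A = 9.66 × 0.8267 = 7.986 V.
Then the unloaded second divider: V_B = V_A × R4/(R3+R4) = 7.986 × 0.7888 = 6.300 V.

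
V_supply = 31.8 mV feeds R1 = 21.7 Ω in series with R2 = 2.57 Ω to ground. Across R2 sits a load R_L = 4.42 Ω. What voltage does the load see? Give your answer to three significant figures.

V_out ≈ 2.22 mV

First combine the lower leg with the load: R2 ‖ R_L = 1.625 Ω.
Now apply the divider: V_out = 31.8 × 0.06967 = 2.216 mV.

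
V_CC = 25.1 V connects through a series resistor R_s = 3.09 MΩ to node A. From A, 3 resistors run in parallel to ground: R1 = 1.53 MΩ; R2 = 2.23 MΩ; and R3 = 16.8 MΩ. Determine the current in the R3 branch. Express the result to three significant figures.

I ≈ 0.326 µA

Combine the parallel branches: R_p = (1/1.53 + 1/2.23 + 1/16.8)⁻¹ = 0.8609 MΩ.
V_A by voltage divider: V_A = 25.1 × 0.8609/(3.09 + 0.8609) = 5.469 V.
Branch current I = V_A/R3 = 5.469/16.8 = 0.3256 µA.
(Check via current divider: I_total = 6.353 µA; share G_k/ΣG = 0.05125 → same result.)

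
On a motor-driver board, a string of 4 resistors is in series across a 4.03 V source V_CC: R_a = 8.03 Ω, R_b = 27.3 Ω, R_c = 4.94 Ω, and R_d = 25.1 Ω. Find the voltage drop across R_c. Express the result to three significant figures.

V ≈ 0.305 V

ΣR = 8.03 + 27.3 + 4.94 + 25.1 = 65.37 Ω.
Voltage divider: V = V_CC · (4.940 / 65.37) = 4.03 × 0.07557 = 0.3045 V.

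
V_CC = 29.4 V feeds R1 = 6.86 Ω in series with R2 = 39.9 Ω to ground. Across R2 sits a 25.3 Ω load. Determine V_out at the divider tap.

V_out ≈ 20.4 V

R2 ‖ R_L = (39.9 × 25.3)/(39.9 + 25.3) = 15.48 Ω.
Then V_out = V_CC · R2'/(R1 + R2') = 29.4 × 15.48/22.34 = 20.37 V.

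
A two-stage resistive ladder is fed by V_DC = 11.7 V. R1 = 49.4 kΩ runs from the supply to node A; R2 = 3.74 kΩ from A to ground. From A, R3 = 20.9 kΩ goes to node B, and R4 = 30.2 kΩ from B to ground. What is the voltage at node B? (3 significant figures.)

Node A sees R2 in parallel with the series input of stage 2, R3 + R4 = 51.10 kΩ.
Effective lower resistance at A: R2 ‖ 51.10 = 3.485 kΩ.
V_A = 11.7 × 3.485/(49.4 + 3.485) = 0.7710 V.
Then the unloaded second divider: V_B = V_A × R4/(R3+R4) = 0.7710 × 0.5910 = 0.4557 V.

V_B ≈ 0.456 V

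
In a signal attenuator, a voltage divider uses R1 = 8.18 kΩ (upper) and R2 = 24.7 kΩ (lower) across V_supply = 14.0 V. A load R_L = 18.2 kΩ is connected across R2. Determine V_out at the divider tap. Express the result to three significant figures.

V_out ≈ 7.86 V

The load sits in parallel with R2, giving an effective lower resistance R2' = R2·R_L/(R2+R_L) = 10.48 kΩ.
Then V_out = V_supply · R2'/(R1 + R2') = 14.0 × 10.48/18.66 = 7.862 V.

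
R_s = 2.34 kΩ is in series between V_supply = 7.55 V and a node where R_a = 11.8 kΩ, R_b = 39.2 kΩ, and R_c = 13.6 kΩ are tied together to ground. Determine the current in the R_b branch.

I ≈ 0.135 mA

Parallel bank: R_p = 1/(1/11.8 + 1/39.2 + 1/13.6) = 5.441 kΩ.
Node voltage V_A = V_supply · R_p/(R_s + R_p) = 7.55 × 0.6993 = 5.280 V.
Branch current I = V_A/R_b = 5.280/39.2 = 0.1347 mA.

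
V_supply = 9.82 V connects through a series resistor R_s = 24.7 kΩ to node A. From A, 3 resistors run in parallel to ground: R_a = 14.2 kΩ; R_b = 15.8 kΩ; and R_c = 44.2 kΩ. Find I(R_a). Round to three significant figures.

Combine the parallel branches: R_p = (1/14.2 + 1/15.8 + 1/44.2)⁻¹ = 6.396 kΩ.
V_A = 9.82 × 6.396/31.10 = 2.020 V.
I(R_a) = V_A / R_a = 2.020/14.2 = 0.1422 mA.

I ≈ 0.142 mA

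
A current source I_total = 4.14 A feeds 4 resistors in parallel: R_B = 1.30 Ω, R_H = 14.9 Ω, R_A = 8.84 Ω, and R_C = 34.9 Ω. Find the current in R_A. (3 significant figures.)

Total conductance ΣG = 1/1.30 + 1/14.9 + 1/8.84 + 1/34.9 = 0.9781 (units of 1/Ω).
Current divider: I(R_A) = I_total · G_k/ΣG = 4.14 × (0.1131/0.9781) = 4.14 × 0.1157 = 0.4788 A.

I ≈ 0.479 A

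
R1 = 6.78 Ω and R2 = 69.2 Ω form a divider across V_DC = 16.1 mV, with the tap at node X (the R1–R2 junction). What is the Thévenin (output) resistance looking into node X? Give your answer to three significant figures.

R_th ≈ 6.17 Ω

Zeroing V_DC shorts the top of R1 to ground, so R_th = R1 ‖ R2 = 6.175 Ω.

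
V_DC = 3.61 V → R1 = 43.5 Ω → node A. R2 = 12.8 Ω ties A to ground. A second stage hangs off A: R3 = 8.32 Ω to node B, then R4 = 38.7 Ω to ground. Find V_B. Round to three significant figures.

The second stage (R3 + R4 = 47.02 Ω) loads node A in parallel with R2.
Effective lower resistance at A: R2 ‖ 47.02 = 10.06 Ω.
So V_A = 3.61 × 0.1878 = 0.6781 V.
Stage 2 is unloaded, so V_B = V_A · R4/(R3+R4) = 0.6781 × 38.7/47.02 = 0.5581 V.

V_B ≈ 0.558 V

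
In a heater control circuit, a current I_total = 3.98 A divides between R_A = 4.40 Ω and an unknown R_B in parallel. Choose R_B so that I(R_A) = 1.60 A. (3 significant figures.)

R_B ≈ 2.96 Ω

The fraction through R_A equals R_B/(R_A+R_B).
With f = 0.4020, R_B = R_A · f/(1−f) = 4.40 × 0.6723 = 2.958 Ω.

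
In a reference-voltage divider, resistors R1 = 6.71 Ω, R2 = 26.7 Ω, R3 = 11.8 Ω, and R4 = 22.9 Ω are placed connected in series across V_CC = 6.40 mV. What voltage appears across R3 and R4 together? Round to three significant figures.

V ≈ 3.26 mV

ΣR = 6.71 + 26.7 + 11.8 + 22.9 = 68.11 Ω.
R_{R3..R4} = 11.8 + 22.9 = 34.70 Ω.
Voltage divider: V = V_CC · (34.70 / 68.11) = 6.40 × 0.5095 = 3.261 mV.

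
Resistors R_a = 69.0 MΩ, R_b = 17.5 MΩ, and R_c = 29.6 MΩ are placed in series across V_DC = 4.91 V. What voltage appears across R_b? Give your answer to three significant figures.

V ≈ 0.740 V

ΣR = 69.0 + 17.5 + 29.6 = 116.1 MΩ.
By the voltage-divider rule, V = 4.91 × 17.50/116.1 = 0.7401 V.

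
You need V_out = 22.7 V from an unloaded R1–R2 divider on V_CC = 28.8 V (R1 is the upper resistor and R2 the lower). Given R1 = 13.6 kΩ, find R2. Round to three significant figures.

R2 ≈ 50.6 kΩ

The divider ratio is R2/(R1+R2) = 22.7/28.8 = 0.7882.
R2 = R1 · 0.7882/(1 − 0.7882) = 50.61 kΩ.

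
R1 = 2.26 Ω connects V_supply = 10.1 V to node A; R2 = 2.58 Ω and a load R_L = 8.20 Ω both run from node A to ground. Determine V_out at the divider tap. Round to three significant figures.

V_out ≈ 4.69 V

R2 ‖ R_L = (2.58 × 8.20)/(2.58 + 8.20) = 1.963 Ω.
Now apply the divider: V_out = 10.1 × 0.4648 = 4.694 V.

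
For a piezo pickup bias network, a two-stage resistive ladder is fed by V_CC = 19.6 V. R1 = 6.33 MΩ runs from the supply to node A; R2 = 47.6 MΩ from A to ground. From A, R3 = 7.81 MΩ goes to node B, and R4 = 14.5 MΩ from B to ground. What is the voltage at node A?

Node A sees R2 in parallel with the series input of stage 2, R3 + R4 = 22.31 MΩ.
R2 ‖ (R3+R4) = 15.19 MΩ.
V_A = 19.6 × 15.19/(6.33 + 15.19) = 13.83 V.

V_A ≈ 13.8 V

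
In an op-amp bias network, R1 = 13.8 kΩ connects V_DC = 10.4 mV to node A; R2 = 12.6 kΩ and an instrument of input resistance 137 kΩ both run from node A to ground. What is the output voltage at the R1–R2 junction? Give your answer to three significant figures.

The load sits in parallel with R2, giving an effective lower resistance R2' = R2·R_L/(R2+R_L) = 11.54 kΩ.
Then V_out = V_DC · R2'/(R1 + R2') = 10.4 × 11.54/25.34 = 4.736 mV.
(Unloaded it would be 4.96 mV; the load pulls it down.)

V_out ≈ 4.74 mV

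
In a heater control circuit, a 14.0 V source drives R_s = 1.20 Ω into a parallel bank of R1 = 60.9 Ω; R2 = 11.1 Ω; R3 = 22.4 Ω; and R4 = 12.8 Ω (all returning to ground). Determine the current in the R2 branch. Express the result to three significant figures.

I ≈ 0.989 A

Combine the parallel branches: R_p = (1/60.9 + 1/11.1 + 1/22.4 + 1/12.8)⁻¹ = 4.362 Ω.
Node voltage V_A = V_supply · R_p/(R_s + R_p) = 14.0 × 0.7842 = 10.98 V.
I(R2) = V_A / R2 = 10.98/11.1 = 0.9891 A.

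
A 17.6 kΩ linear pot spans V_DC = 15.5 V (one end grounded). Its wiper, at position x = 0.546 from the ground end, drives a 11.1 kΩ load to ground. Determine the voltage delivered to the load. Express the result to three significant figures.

Lower segment x·R_p = 9.610 kΩ; upper segment (1−x)·R_p = 7.990 kΩ.
R_L loads the lower segment: effective lower R = 5.151 kΩ.
Loaded-divider output: V_out = 15.5 × 0.3919 = 6.075 V.
(Unloaded: V_out = x·V_DC = 8.46 V.)

V_out ≈ 6.08 V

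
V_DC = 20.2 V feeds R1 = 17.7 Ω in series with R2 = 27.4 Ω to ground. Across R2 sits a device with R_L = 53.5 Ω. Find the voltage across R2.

V_out ≈ 10.2 V

R2 ‖ R_L = (27.4 × 53.5)/(27.4 + 53.5) = 18.12 Ω.
Now apply the divider: V_out = 20.2 × 0.5059 = 10.22 V.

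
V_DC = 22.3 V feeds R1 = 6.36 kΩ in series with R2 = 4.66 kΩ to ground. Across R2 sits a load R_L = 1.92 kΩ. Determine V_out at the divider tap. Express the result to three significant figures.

V_out ≈ 3.93 V

R2 ‖ R_L = (4.66 × 1.92)/(4.66 + 1.92) = 1.360 kΩ.
Voltage divider with the loaded lower leg: V_out = 22.3 × 1.360/(6.36 + 1.360) = 22.3 × 0.1761 = 3.928 V.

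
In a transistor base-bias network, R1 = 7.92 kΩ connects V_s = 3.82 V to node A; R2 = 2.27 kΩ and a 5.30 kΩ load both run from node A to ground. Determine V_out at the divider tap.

V_out ≈ 0.638 V

R2 ‖ R_L = (2.27 × 5.30)/(2.27 + 5.30) = 1.589 kΩ.
Now apply the divider: V_out = 3.82 × 0.1671 = 0.6384 V.
(Unloaded it would be 0.851 V; the load pulls it down.)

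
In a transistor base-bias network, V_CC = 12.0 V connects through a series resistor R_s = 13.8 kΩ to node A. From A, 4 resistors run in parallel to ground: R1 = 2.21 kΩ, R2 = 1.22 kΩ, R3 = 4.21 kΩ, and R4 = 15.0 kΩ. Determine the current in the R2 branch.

Parallel bank: R_p = 1/(1/2.21 + 1/1.22 + 1/4.21 + 1/15.0) = 0.6344 kΩ.
V_A by voltage divider: V_A = 12.0 × 0.6344/(13.8 + 0.6344) = 0.5274 V.
I(R2) = V_A / R2 = 0.5274/1.22 = 0.4323 mA.

I ≈ 0.432 mA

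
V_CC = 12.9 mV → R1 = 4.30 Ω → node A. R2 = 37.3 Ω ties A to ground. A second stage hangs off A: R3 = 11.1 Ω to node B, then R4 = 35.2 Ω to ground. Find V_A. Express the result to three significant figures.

V_A ≈ 10.7 mV

The second stage (R3 + R4 = 46.30 Ω) loads node A in parallel with R2.
Effective lower resistance at A: R2 ‖ 46.30 = 20.66 Ω.
So V_A = 12.9 × 0.8277 = 10.68 mV.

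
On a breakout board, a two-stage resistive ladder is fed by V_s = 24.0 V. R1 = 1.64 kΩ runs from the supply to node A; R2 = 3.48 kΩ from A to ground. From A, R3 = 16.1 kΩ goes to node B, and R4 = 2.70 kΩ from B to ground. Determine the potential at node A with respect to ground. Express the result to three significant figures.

V_A ≈ 15.4 V

Looking into the second stage from A: R3 + R4 = 18.80 kΩ appears in parallel with R2.
Effective lower resistance at A: R2 ‖ 18.80 = 2.936 kΩ.
First divider: V_A = V_s · 2.936/(1.64 + 2.936) = 15.40 V.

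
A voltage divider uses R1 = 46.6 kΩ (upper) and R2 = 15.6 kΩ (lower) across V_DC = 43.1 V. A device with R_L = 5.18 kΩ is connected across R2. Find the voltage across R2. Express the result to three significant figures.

The load sits in parallel with R2, giving an effective lower resistance R2' = R2·R_L/(R2+R_L) = 3.889 kΩ.
Voltage divider with the loaded lower leg: V_out = 43.1 × 3.889/(46.6 + 3.889) = 43.1 × 0.07702 = 3.320 V.

V_out ≈ 3.32 V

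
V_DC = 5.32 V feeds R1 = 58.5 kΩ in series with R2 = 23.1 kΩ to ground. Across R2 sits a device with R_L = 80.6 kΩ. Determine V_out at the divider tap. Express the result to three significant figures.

V_out ≈ 1.25 V

The load sits in parallel with R2, giving an effective lower resistance R2' = R2·R_L/(R2+R_L) = 17.95 kΩ.
Then V_out = V_DC · R2'/(R1 + R2') = 5.32 × 17.95/76.45 = 1.249 V.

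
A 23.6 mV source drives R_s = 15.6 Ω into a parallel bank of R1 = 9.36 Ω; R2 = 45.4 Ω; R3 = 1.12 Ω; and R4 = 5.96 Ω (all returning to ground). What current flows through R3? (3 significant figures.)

I ≈ 1.08 mA

Equivalent of the parallel group: R_p = 0.8407 Ω.
Node voltage V_A = V_CC · R_p/(R_s + R_p) = 23.6 × 0.05113 = 1.207 mV.
Branch current I = V_A/R3 = 1.207/1.12 = 1.077 mA.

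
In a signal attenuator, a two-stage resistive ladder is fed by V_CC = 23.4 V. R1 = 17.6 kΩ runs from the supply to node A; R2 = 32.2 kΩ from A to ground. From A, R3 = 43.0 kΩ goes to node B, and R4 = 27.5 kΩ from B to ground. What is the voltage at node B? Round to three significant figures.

Node A sees R2 in parallel with the series input of stage 2, R3 + R4 = 70.50 kΩ.
Effective lower resistance at A: R2 ‖ 70.50 = 22.10 kΩ.
First divider: V_A = V_CC · 22.10/(17.6 + 22.10) = 13.03 V.
Then the unloaded second divider: V_B = V_A × R4/(R3+R4) = 13.03 × 0.3901 = 5.082 V.

V_B ≈ 5.08 V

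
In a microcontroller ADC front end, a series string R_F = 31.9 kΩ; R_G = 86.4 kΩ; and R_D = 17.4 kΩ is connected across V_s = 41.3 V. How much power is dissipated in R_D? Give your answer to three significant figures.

The common current is I = 41.3/135.7 = 0.3043 mA.
V(R_D) = I·R = 5.296 V; P = V·I = 5.296 × 0.3043 = 1.612 mW.

P ≈ 1.61 mW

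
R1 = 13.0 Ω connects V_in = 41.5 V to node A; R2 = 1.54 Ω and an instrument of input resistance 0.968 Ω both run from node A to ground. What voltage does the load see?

V_out ≈ 1.81 V

First combine the lower leg with the load: R2 ‖ R_L = 0.5944 Ω.
Voltage divider with the loaded lower leg: V_out = 41.5 × 0.5944/(13.0 + 0.5944) = 41.5 × 0.04372 = 1.815 V.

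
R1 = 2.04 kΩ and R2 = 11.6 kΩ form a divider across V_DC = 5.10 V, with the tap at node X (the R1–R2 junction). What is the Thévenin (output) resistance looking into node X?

Looking into X with the source shorted: R_th = R1·R2/(R1+R2) = 2.040 × 11.6/13.64 = 1.735 kΩ.

R_th ≈ 1.73 kΩ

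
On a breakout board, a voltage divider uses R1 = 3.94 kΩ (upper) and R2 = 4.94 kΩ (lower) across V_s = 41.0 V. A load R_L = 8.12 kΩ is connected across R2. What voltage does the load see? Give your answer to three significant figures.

V_out ≈ 18.0 V

R2 ‖ R_L = (4.94 × 8.12)/(4.94 + 8.12) = 3.071 kΩ.
Voltage divider with the loaded lower leg: V_out = 41.0 × 3.071/(3.94 + 3.071) = 41.0 × 0.4381 = 17.96 V.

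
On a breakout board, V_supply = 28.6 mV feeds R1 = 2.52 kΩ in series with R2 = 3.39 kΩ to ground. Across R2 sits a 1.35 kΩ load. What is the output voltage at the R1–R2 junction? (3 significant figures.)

V_out ≈ 7.92 mV

First combine the lower leg with the load: R2 ‖ R_L = 0.9655 kΩ.
Voltage divider with the loaded lower leg: V_out = 28.6 × 0.9655/(2.52 + 0.9655) = 28.6 × 0.2770 = 7.922 mV.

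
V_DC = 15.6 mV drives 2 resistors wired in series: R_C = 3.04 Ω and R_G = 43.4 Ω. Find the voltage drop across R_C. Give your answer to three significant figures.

Series total: ΣR = 3.04 + 43.4 = 46.44 Ω.
Voltage divider: V = V_DC · (3.040 / 46.44) = 15.6 × 0.06546 = 1.021 mV.

V ≈ 1.02 mV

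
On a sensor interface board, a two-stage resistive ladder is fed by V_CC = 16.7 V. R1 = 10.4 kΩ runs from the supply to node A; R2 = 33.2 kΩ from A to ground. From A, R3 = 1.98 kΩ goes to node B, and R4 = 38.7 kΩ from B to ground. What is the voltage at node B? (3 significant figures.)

Node A sees R2 in parallel with the series input of stage 2, R3 + R4 = 40.68 kΩ.
R2 ‖ (R3+R4) = 18.28 kΩ.
V_A = 16.7 × 18.28/(10.4 + 18.28) = 10.64 V.
Then the unloaded second divider: V_B = V_A × R4/(R3+R4) = 10.64 × 0.9513 = 10.13 V.

V_B ≈ 10.1 V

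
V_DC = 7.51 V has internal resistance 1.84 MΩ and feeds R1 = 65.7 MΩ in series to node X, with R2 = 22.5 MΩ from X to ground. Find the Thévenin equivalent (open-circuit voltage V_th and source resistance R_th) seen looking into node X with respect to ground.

V_th ≈ 1.88 V, R_th ≈ 16.9 MΩ

R1' = 1.84 + 65.7 = 67.54 MΩ (source resistance + R1).
Open-circuit (no load on X): V_th = V_DC · R2/(R1' + R2) = 7.51 × 22.5/(67.54 + 22.5) = 1.877 V.
Zeroing V_DC shorts the top of R1' to ground, so R_th = R1' ‖ R2 = 16.88 MΩ.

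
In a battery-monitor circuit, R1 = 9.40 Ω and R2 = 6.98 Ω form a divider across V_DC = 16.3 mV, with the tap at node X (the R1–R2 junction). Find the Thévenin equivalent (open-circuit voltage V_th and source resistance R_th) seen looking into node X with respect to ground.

With X open, the divider is unloaded: V_th = 16.3 × 6.98/16.38 = 6.946 mV.
Looking into X with the source shorted: R_th = R1·R2/(R1+R2) = 9.400 × 6.98/16.38 = 4.006 Ω.

V_th ≈ 6.95 mV, R_th ≈ 4.01 Ω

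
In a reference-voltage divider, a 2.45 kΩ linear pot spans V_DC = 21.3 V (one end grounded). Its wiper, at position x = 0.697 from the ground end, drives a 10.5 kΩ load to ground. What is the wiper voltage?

V_out ≈ 14.1 V

Lower segment x·R_p = 1.708 kΩ; upper segment (1−x)·R_p = 0.7424 kΩ.
Lower segment in parallel with the load: 1.708 ‖ 10.5 = 1.469 kΩ.
V_out = 21.3 × 1.469/(0.7424 + 1.469) = 14.15 V.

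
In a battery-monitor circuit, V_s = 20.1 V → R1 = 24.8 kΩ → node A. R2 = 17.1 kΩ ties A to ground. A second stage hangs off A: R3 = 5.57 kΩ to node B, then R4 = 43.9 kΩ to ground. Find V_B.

V_B ≈ 6.04 V

Looking into the second stage from A: R3 + R4 = 49.47 kΩ appears in parallel with R2.
Effective lower resistance at A: R2 ‖ 49.47 = 12.71 kΩ.
So V_A = 20.1 × 0.3388 = 6.810 V.
Stage 2 is unloaded, so V_B = V_A · R4/(R3+R4) = 6.810 × 43.9/49.47 = 6.043 V.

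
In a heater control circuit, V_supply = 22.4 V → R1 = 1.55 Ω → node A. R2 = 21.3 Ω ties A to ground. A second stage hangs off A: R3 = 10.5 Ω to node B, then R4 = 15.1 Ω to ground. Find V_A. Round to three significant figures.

The second stage (R3 + R4 = 25.60 Ω) loads node A in parallel with R2.
Effective lower resistance at A: R2 ‖ 25.60 = 11.63 Ω.
First divider: V_A = V_supply · 11.63/(1.55 + 11.63) = 19.76 V.

V_A ≈ 19.8 V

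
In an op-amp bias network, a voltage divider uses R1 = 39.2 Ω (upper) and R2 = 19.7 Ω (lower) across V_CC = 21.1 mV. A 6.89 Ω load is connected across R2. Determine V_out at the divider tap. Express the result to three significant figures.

V_out ≈ 2.43 mV

The load sits in parallel with R2, giving an effective lower resistance R2' = R2·R_L/(R2+R_L) = 5.105 Ω.
Then V_out = V_CC · R2'/(R1 + R2') = 21.1 × 5.105/44.30 = 2.431 mV.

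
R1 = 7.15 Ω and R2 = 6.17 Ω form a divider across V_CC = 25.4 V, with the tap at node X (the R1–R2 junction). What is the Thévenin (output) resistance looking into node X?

With V_CC suppressed (replaced by a short), R_th = R1 ‖ R2 = (7.150 × 6.17)/(7.150 + 6.17) = 3.312 Ω.

R_th ≈ 3.31 Ω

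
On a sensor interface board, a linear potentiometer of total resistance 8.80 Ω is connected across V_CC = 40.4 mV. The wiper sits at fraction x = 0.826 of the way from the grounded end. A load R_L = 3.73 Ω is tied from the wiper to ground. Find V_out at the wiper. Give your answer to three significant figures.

Lower segment x·R_p = 7.269 Ω; upper segment (1−x)·R_p = 1.531 Ω.
R_L loads the lower segment: effective lower R = 2.465 Ω.
Then V_out = V_CC · 2.465/(1.531 + 2.465) = 24.92 mV.

V_out ≈ 24.9 mV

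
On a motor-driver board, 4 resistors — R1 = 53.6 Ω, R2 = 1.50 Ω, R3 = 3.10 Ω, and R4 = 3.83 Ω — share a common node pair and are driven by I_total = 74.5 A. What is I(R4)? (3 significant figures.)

I ≈ 15.3 A

Conductances: ΣG = 1/53.6 + 1/1.50 + 1/3.10 + 1/3.83 = 1.269 (1/Ω).
R4 takes the fraction G_k/ΣG = 0.2611/1.269 = 0.2057, so I = 74.5 × 0.2057 = 15.33 A.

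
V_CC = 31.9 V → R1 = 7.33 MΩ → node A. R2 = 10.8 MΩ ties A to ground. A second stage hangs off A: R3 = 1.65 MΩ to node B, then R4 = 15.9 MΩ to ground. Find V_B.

Looking into the second stage from A: R3 + R4 = 17.55 MΩ appears in parallel with R2.
Effective lower resistance at A: R2 ‖ 17.55 = 6.686 MΩ.
V_A = 31.9 × 6.686/(7.33 + 6.686) = 15.22 V.
Stage 2 is unloaded, so V_B = V_A · R4/(R3+R4) = 15.22 × 15.9/17.55 = 13.79 V.

V_B ≈ 13.8 V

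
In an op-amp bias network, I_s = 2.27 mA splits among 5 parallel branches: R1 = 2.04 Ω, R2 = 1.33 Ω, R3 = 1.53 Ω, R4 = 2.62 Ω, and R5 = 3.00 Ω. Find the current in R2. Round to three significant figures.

Conductances: ΣG = 1/2.04 + 1/1.33 + 1/1.53 + 1/2.62 + 1/3.00 = 2.611 (1/Ω).
By the current-divider rule, I = I_s · G_k/ΣG = 2.27 × 0.2880 = 0.6538 mA.

I ≈ 0.654 mA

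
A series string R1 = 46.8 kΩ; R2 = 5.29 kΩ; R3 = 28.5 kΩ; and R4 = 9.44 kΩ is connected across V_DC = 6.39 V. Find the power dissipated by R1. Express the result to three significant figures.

The common current is I = 6.39/90.03 = 0.07098 mA.
V(R1) = I·R = 3.322 V; P = V·I = 3.322 × 0.07098 = 0.2358 mW.

P ≈ 0.236 mW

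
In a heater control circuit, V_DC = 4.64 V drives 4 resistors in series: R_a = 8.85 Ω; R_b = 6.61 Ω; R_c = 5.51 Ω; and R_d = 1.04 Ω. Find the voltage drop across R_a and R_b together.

V ≈ 3.26 V

Total series resistance ΣR = 8.85 + 6.61 + 5.51 + 1.04 = 22.01 Ω.
R_{R_a..R_b} = 8.85 + 6.61 = 15.46 Ω.
By the voltage-divider rule, V = 4.64 × 15.46/22.01 = 3.259 V.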